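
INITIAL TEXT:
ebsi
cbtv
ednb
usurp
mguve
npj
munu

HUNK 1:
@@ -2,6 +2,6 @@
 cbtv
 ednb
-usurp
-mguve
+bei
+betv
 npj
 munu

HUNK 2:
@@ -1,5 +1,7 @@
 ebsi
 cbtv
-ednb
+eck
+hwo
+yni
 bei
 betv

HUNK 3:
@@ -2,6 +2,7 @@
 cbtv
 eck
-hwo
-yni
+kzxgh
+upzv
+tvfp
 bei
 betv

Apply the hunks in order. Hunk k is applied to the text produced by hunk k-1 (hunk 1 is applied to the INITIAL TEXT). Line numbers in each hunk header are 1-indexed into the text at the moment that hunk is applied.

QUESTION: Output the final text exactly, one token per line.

Hunk 1: at line 2 remove [usurp,mguve] add [bei,betv] -> 7 lines: ebsi cbtv ednb bei betv npj munu
Hunk 2: at line 1 remove [ednb] add [eck,hwo,yni] -> 9 lines: ebsi cbtv eck hwo yni bei betv npj munu
Hunk 3: at line 2 remove [hwo,yni] add [kzxgh,upzv,tvfp] -> 10 lines: ebsi cbtv eck kzxgh upzv tvfp bei betv npj munu

Answer: ebsi
cbtv
eck
kzxgh
upzv
tvfp
bei
betv
npj
munu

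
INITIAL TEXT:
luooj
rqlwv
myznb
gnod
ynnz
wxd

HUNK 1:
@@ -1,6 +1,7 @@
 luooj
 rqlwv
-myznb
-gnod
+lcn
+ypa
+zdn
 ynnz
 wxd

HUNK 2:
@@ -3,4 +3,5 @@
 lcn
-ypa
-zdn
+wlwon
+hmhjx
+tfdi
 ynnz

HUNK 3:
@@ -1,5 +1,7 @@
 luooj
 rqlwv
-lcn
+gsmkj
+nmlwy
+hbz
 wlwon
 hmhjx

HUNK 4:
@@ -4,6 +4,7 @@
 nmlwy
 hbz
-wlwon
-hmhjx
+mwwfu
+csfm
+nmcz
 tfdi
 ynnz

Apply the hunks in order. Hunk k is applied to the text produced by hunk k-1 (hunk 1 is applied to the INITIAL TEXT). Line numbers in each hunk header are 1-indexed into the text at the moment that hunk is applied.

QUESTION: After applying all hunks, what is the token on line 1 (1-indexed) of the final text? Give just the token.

Hunk 1: at line 1 remove [myznb,gnod] add [lcn,ypa,zdn] -> 7 lines: luooj rqlwv lcn ypa zdn ynnz wxd
Hunk 2: at line 3 remove [ypa,zdn] add [wlwon,hmhjx,tfdi] -> 8 lines: luooj rqlwv lcn wlwon hmhjx tfdi ynnz wxd
Hunk 3: at line 1 remove [lcn] add [gsmkj,nmlwy,hbz] -> 10 lines: luooj rqlwv gsmkj nmlwy hbz wlwon hmhjx tfdi ynnz wxd
Hunk 4: at line 4 remove [wlwon,hmhjx] add [mwwfu,csfm,nmcz] -> 11 lines: luooj rqlwv gsmkj nmlwy hbz mwwfu csfm nmcz tfdi ynnz wxd
Final line 1: luooj

Answer: luooj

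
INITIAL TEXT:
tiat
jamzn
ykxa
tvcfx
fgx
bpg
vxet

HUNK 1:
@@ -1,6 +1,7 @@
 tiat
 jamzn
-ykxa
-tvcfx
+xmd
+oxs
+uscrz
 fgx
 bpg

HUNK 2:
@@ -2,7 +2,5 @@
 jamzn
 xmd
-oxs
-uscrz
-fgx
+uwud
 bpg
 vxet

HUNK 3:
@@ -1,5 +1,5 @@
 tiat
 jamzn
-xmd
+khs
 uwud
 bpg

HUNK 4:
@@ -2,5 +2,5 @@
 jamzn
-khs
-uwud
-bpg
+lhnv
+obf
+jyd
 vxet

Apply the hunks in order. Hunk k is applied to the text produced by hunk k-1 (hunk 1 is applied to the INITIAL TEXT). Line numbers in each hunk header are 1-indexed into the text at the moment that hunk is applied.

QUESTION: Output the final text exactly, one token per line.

Hunk 1: at line 1 remove [ykxa,tvcfx] add [xmd,oxs,uscrz] -> 8 lines: tiat jamzn xmd oxs uscrz fgx bpg vxet
Hunk 2: at line 2 remove [oxs,uscrz,fgx] add [uwud] -> 6 lines: tiat jamzn xmd uwud bpg vxet
Hunk 3: at line 1 remove [xmd] add [khs] -> 6 lines: tiat jamzn khs uwud bpg vxet
Hunk 4: at line 2 remove [khs,uwud,bpg] add [lhnv,obf,jyd] -> 6 lines: tiat jamzn lhnv obf jyd vxet

Answer: tiat
jamzn
lhnv
obf
jyd
vxet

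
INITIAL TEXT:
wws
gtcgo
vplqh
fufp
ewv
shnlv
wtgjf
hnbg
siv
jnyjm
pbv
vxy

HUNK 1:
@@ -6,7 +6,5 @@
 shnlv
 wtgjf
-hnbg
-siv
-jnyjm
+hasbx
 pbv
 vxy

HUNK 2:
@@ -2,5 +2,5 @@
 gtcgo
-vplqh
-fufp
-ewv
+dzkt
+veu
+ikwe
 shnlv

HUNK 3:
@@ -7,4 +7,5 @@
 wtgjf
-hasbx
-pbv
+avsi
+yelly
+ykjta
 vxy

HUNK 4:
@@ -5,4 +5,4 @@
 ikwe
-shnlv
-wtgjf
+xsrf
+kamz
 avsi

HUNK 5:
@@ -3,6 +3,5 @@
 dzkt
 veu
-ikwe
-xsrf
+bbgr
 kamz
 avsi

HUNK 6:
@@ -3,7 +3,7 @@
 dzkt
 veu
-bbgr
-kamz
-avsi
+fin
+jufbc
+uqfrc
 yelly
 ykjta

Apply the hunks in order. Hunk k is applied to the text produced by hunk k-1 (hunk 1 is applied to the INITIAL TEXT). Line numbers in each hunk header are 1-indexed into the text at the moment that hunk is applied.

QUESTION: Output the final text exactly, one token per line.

Answer: wws
gtcgo
dzkt
veu
fin
jufbc
uqfrc
yelly
ykjta
vxy

Derivation:
Hunk 1: at line 6 remove [hnbg,siv,jnyjm] add [hasbx] -> 10 lines: wws gtcgo vplqh fufp ewv shnlv wtgjf hasbx pbv vxy
Hunk 2: at line 2 remove [vplqh,fufp,ewv] add [dzkt,veu,ikwe] -> 10 lines: wws gtcgo dzkt veu ikwe shnlv wtgjf hasbx pbv vxy
Hunk 3: at line 7 remove [hasbx,pbv] add [avsi,yelly,ykjta] -> 11 lines: wws gtcgo dzkt veu ikwe shnlv wtgjf avsi yelly ykjta vxy
Hunk 4: at line 5 remove [shnlv,wtgjf] add [xsrf,kamz] -> 11 lines: wws gtcgo dzkt veu ikwe xsrf kamz avsi yelly ykjta vxy
Hunk 5: at line 3 remove [ikwe,xsrf] add [bbgr] -> 10 lines: wws gtcgo dzkt veu bbgr kamz avsi yelly ykjta vxy
Hunk 6: at line 3 remove [bbgr,kamz,avsi] add [fin,jufbc,uqfrc] -> 10 lines: wws gtcgo dzkt veu fin jufbc uqfrc yelly ykjta vxy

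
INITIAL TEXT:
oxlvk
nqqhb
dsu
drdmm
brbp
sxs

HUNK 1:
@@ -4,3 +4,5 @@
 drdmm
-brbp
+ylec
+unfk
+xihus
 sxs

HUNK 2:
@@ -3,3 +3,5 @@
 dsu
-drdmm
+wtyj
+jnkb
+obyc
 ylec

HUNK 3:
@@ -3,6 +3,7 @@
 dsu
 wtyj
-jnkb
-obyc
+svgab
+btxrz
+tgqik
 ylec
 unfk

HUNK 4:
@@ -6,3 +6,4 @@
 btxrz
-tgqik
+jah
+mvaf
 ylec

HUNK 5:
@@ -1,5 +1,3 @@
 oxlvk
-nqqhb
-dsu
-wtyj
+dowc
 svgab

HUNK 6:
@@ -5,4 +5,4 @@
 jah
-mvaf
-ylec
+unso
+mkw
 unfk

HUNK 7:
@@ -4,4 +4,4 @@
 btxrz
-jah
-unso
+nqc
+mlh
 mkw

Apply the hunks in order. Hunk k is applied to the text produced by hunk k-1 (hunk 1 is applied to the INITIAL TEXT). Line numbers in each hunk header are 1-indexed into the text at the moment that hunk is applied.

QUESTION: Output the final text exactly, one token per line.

Answer: oxlvk
dowc
svgab
btxrz
nqc
mlh
mkw
unfk
xihus
sxs

Derivation:
Hunk 1: at line 4 remove [brbp] add [ylec,unfk,xihus] -> 8 lines: oxlvk nqqhb dsu drdmm ylec unfk xihus sxs
Hunk 2: at line 3 remove [drdmm] add [wtyj,jnkb,obyc] -> 10 lines: oxlvk nqqhb dsu wtyj jnkb obyc ylec unfk xihus sxs
Hunk 3: at line 3 remove [jnkb,obyc] add [svgab,btxrz,tgqik] -> 11 lines: oxlvk nqqhb dsu wtyj svgab btxrz tgqik ylec unfk xihus sxs
Hunk 4: at line 6 remove [tgqik] add [jah,mvaf] -> 12 lines: oxlvk nqqhb dsu wtyj svgab btxrz jah mvaf ylec unfk xihus sxs
Hunk 5: at line 1 remove [nqqhb,dsu,wtyj] add [dowc] -> 10 lines: oxlvk dowc svgab btxrz jah mvaf ylec unfk xihus sxs
Hunk 6: at line 5 remove [mvaf,ylec] add [unso,mkw] -> 10 lines: oxlvk dowc svgab btxrz jah unso mkw unfk xihus sxs
Hunk 7: at line 4 remove [jah,unso] add [nqc,mlh] -> 10 lines: oxlvk dowc svgab btxrz nqc mlh mkw unfk xihus sxs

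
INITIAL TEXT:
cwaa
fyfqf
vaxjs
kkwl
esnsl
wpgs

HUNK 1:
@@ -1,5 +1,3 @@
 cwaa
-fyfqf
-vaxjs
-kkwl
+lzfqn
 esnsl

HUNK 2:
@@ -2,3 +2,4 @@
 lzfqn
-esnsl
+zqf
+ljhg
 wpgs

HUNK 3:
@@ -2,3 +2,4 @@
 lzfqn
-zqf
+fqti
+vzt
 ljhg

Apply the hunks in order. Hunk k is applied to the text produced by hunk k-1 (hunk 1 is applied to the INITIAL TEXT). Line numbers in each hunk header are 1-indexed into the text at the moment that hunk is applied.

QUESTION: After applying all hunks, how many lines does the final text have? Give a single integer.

Answer: 6

Derivation:
Hunk 1: at line 1 remove [fyfqf,vaxjs,kkwl] add [lzfqn] -> 4 lines: cwaa lzfqn esnsl wpgs
Hunk 2: at line 2 remove [esnsl] add [zqf,ljhg] -> 5 lines: cwaa lzfqn zqf ljhg wpgs
Hunk 3: at line 2 remove [zqf] add [fqti,vzt] -> 6 lines: cwaa lzfqn fqti vzt ljhg wpgs
Final line count: 6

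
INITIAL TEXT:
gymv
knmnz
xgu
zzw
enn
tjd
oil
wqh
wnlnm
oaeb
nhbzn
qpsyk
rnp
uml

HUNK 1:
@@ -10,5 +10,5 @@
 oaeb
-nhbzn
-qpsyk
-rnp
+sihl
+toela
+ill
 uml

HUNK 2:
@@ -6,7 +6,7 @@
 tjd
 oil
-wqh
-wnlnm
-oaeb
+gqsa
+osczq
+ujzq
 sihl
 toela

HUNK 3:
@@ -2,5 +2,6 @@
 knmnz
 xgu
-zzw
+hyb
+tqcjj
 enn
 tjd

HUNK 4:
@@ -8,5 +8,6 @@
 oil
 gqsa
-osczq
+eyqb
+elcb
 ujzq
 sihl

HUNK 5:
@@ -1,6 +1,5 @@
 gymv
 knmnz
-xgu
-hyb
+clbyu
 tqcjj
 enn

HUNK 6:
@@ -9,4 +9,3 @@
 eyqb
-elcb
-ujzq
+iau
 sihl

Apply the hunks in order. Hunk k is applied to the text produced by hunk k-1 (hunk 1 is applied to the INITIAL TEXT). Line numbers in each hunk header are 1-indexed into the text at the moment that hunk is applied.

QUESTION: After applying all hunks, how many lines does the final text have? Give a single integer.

Answer: 14

Derivation:
Hunk 1: at line 10 remove [nhbzn,qpsyk,rnp] add [sihl,toela,ill] -> 14 lines: gymv knmnz xgu zzw enn tjd oil wqh wnlnm oaeb sihl toela ill uml
Hunk 2: at line 6 remove [wqh,wnlnm,oaeb] add [gqsa,osczq,ujzq] -> 14 lines: gymv knmnz xgu zzw enn tjd oil gqsa osczq ujzq sihl toela ill uml
Hunk 3: at line 2 remove [zzw] add [hyb,tqcjj] -> 15 lines: gymv knmnz xgu hyb tqcjj enn tjd oil gqsa osczq ujzq sihl toela ill uml
Hunk 4: at line 8 remove [osczq] add [eyqb,elcb] -> 16 lines: gymv knmnz xgu hyb tqcjj enn tjd oil gqsa eyqb elcb ujzq sihl toela ill uml
Hunk 5: at line 1 remove [xgu,hyb] add [clbyu] -> 15 lines: gymv knmnz clbyu tqcjj enn tjd oil gqsa eyqb elcb ujzq sihl toela ill uml
Hunk 6: at line 9 remove [elcb,ujzq] add [iau] -> 14 lines: gymv knmnz clbyu tqcjj enn tjd oil gqsa eyqb iau sihl toela ill uml
Final line count: 14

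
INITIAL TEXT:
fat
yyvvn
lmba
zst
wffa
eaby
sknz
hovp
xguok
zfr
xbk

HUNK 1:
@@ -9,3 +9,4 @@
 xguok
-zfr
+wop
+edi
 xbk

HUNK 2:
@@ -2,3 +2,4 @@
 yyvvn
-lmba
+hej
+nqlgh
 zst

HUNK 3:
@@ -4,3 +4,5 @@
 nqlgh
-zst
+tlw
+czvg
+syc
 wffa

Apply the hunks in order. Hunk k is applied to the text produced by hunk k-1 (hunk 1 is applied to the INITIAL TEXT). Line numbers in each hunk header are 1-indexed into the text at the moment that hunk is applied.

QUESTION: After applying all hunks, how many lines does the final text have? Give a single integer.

Hunk 1: at line 9 remove [zfr] add [wop,edi] -> 12 lines: fat yyvvn lmba zst wffa eaby sknz hovp xguok wop edi xbk
Hunk 2: at line 2 remove [lmba] add [hej,nqlgh] -> 13 lines: fat yyvvn hej nqlgh zst wffa eaby sknz hovp xguok wop edi xbk
Hunk 3: at line 4 remove [zst] add [tlw,czvg,syc] -> 15 lines: fat yyvvn hej nqlgh tlw czvg syc wffa eaby sknz hovp xguok wop edi xbk
Final line count: 15

Answer: 15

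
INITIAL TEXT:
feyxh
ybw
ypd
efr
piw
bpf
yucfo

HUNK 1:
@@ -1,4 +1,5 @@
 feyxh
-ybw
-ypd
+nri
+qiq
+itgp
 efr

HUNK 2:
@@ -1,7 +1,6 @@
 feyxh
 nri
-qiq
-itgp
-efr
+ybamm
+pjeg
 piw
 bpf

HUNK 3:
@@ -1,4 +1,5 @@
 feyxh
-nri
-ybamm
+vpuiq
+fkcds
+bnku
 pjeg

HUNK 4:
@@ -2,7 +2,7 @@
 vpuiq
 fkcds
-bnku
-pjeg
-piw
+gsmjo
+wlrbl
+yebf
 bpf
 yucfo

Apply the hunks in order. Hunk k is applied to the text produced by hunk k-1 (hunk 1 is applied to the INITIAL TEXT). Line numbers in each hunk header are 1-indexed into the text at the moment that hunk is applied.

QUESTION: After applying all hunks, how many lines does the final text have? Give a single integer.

Answer: 8

Derivation:
Hunk 1: at line 1 remove [ybw,ypd] add [nri,qiq,itgp] -> 8 lines: feyxh nri qiq itgp efr piw bpf yucfo
Hunk 2: at line 1 remove [qiq,itgp,efr] add [ybamm,pjeg] -> 7 lines: feyxh nri ybamm pjeg piw bpf yucfo
Hunk 3: at line 1 remove [nri,ybamm] add [vpuiq,fkcds,bnku] -> 8 lines: feyxh vpuiq fkcds bnku pjeg piw bpf yucfo
Hunk 4: at line 2 remove [bnku,pjeg,piw] add [gsmjo,wlrbl,yebf] -> 8 lines: feyxh vpuiq fkcds gsmjo wlrbl yebf bpf yucfo
Final line count: 8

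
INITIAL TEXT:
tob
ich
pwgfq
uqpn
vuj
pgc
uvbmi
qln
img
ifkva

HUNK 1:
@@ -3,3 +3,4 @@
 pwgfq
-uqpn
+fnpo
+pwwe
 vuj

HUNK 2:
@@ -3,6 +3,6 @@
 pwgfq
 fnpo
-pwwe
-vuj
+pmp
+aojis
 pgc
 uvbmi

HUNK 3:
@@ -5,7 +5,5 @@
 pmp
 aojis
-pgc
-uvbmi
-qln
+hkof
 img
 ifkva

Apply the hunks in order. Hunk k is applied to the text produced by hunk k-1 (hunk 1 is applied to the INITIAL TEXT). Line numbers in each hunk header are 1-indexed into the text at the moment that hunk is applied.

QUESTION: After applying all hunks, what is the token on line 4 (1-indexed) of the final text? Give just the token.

Answer: fnpo

Derivation:
Hunk 1: at line 3 remove [uqpn] add [fnpo,pwwe] -> 11 lines: tob ich pwgfq fnpo pwwe vuj pgc uvbmi qln img ifkva
Hunk 2: at line 3 remove [pwwe,vuj] add [pmp,aojis] -> 11 lines: tob ich pwgfq fnpo pmp aojis pgc uvbmi qln img ifkva
Hunk 3: at line 5 remove [pgc,uvbmi,qln] add [hkof] -> 9 lines: tob ich pwgfq fnpo pmp aojis hkof img ifkva
Final line 4: fnpo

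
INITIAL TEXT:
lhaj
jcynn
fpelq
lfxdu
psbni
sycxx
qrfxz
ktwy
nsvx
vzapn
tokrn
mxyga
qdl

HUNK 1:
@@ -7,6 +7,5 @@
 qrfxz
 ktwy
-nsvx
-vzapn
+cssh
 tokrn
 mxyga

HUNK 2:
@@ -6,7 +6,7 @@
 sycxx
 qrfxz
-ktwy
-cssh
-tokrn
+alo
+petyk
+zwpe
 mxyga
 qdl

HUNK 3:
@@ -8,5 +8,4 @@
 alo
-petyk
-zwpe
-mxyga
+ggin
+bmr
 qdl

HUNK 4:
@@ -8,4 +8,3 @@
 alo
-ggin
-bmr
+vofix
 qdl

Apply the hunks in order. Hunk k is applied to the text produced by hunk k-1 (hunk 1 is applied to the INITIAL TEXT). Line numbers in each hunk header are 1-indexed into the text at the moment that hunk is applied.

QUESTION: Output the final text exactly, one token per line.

Hunk 1: at line 7 remove [nsvx,vzapn] add [cssh] -> 12 lines: lhaj jcynn fpelq lfxdu psbni sycxx qrfxz ktwy cssh tokrn mxyga qdl
Hunk 2: at line 6 remove [ktwy,cssh,tokrn] add [alo,petyk,zwpe] -> 12 lines: lhaj jcynn fpelq lfxdu psbni sycxx qrfxz alo petyk zwpe mxyga qdl
Hunk 3: at line 8 remove [petyk,zwpe,mxyga] add [ggin,bmr] -> 11 lines: lhaj jcynn fpelq lfxdu psbni sycxx qrfxz alo ggin bmr qdl
Hunk 4: at line 8 remove [ggin,bmr] add [vofix] -> 10 lines: lhaj jcynn fpelq lfxdu psbni sycxx qrfxz alo vofix qdl

Answer: lhaj
jcynn
fpelq
lfxdu
psbni
sycxx
qrfxz
alo
vofix
qdl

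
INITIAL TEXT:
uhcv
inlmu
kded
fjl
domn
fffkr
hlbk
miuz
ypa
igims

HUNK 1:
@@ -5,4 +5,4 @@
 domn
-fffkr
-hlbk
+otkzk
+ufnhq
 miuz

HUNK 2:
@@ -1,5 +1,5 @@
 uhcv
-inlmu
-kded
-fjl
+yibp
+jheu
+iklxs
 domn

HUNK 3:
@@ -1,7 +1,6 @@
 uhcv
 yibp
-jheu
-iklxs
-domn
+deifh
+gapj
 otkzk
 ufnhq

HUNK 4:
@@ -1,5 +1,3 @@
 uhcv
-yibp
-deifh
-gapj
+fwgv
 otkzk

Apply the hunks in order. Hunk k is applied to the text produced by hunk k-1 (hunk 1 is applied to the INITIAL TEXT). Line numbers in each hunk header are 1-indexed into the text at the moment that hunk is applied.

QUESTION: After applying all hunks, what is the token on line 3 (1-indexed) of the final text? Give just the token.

Hunk 1: at line 5 remove [fffkr,hlbk] add [otkzk,ufnhq] -> 10 lines: uhcv inlmu kded fjl domn otkzk ufnhq miuz ypa igims
Hunk 2: at line 1 remove [inlmu,kded,fjl] add [yibp,jheu,iklxs] -> 10 lines: uhcv yibp jheu iklxs domn otkzk ufnhq miuz ypa igims
Hunk 3: at line 1 remove [jheu,iklxs,domn] add [deifh,gapj] -> 9 lines: uhcv yibp deifh gapj otkzk ufnhq miuz ypa igims
Hunk 4: at line 1 remove [yibp,deifh,gapj] add [fwgv] -> 7 lines: uhcv fwgv otkzk ufnhq miuz ypa igims
Final line 3: otkzk

Answer: otkzk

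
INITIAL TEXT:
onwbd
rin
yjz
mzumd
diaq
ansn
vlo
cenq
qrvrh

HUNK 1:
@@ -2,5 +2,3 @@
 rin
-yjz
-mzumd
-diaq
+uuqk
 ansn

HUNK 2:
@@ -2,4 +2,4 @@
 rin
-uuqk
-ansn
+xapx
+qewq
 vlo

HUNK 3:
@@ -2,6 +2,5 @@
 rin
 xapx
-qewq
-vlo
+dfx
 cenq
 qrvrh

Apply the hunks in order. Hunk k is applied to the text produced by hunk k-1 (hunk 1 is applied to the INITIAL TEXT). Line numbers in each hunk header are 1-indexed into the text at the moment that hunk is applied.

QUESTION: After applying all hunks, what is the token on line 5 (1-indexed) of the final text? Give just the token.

Answer: cenq

Derivation:
Hunk 1: at line 2 remove [yjz,mzumd,diaq] add [uuqk] -> 7 lines: onwbd rin uuqk ansn vlo cenq qrvrh
Hunk 2: at line 2 remove [uuqk,ansn] add [xapx,qewq] -> 7 lines: onwbd rin xapx qewq vlo cenq qrvrh
Hunk 3: at line 2 remove [qewq,vlo] add [dfx] -> 6 lines: onwbd rin xapx dfx cenq qrvrh
Final line 5: cenq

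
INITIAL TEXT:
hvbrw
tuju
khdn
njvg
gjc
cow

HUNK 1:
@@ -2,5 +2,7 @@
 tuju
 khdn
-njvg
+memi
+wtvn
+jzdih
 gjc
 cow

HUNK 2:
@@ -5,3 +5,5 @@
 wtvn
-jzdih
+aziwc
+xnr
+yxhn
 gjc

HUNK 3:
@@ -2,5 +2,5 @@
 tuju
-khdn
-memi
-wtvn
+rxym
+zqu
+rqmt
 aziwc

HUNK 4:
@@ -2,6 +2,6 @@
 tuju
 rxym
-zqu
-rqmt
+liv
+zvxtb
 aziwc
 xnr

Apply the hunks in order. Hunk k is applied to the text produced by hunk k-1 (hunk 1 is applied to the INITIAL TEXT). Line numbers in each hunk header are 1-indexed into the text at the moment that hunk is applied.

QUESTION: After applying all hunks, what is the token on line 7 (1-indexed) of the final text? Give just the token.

Hunk 1: at line 2 remove [njvg] add [memi,wtvn,jzdih] -> 8 lines: hvbrw tuju khdn memi wtvn jzdih gjc cow
Hunk 2: at line 5 remove [jzdih] add [aziwc,xnr,yxhn] -> 10 lines: hvbrw tuju khdn memi wtvn aziwc xnr yxhn gjc cow
Hunk 3: at line 2 remove [khdn,memi,wtvn] add [rxym,zqu,rqmt] -> 10 lines: hvbrw tuju rxym zqu rqmt aziwc xnr yxhn gjc cow
Hunk 4: at line 2 remove [zqu,rqmt] add [liv,zvxtb] -> 10 lines: hvbrw tuju rxym liv zvxtb aziwc xnr yxhn gjc cow
Final line 7: xnr

Answer: xnr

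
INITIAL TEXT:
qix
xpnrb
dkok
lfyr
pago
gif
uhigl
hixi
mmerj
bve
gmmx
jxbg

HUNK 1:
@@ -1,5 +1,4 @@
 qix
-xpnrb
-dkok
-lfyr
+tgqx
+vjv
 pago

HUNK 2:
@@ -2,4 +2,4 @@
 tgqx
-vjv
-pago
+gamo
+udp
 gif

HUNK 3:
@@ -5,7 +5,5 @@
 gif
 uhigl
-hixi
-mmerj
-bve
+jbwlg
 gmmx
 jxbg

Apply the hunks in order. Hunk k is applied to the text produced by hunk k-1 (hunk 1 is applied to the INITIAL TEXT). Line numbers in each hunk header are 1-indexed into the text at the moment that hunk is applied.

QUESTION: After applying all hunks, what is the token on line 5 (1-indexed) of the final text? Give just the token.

Answer: gif

Derivation:
Hunk 1: at line 1 remove [xpnrb,dkok,lfyr] add [tgqx,vjv] -> 11 lines: qix tgqx vjv pago gif uhigl hixi mmerj bve gmmx jxbg
Hunk 2: at line 2 remove [vjv,pago] add [gamo,udp] -> 11 lines: qix tgqx gamo udp gif uhigl hixi mmerj bve gmmx jxbg
Hunk 3: at line 5 remove [hixi,mmerj,bve] add [jbwlg] -> 9 lines: qix tgqx gamo udp gif uhigl jbwlg gmmx jxbg
Final line 5: gif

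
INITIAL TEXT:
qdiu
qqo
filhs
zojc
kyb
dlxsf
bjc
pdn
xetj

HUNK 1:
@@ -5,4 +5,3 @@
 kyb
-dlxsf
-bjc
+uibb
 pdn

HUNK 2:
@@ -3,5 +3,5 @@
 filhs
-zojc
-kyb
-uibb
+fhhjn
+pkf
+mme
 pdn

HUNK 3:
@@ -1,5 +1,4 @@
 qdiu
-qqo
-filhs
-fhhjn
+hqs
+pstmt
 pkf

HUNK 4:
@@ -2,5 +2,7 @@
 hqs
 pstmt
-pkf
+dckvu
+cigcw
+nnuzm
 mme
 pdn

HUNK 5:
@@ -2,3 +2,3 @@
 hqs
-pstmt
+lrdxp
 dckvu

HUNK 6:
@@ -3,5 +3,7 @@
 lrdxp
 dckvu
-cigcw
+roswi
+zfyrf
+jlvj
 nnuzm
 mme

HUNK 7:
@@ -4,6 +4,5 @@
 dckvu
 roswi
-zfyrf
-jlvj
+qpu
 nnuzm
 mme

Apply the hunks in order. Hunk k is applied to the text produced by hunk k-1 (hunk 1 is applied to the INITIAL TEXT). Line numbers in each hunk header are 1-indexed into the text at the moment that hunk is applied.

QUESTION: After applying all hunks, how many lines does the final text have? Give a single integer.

Answer: 10

Derivation:
Hunk 1: at line 5 remove [dlxsf,bjc] add [uibb] -> 8 lines: qdiu qqo filhs zojc kyb uibb pdn xetj
Hunk 2: at line 3 remove [zojc,kyb,uibb] add [fhhjn,pkf,mme] -> 8 lines: qdiu qqo filhs fhhjn pkf mme pdn xetj
Hunk 3: at line 1 remove [qqo,filhs,fhhjn] add [hqs,pstmt] -> 7 lines: qdiu hqs pstmt pkf mme pdn xetj
Hunk 4: at line 2 remove [pkf] add [dckvu,cigcw,nnuzm] -> 9 lines: qdiu hqs pstmt dckvu cigcw nnuzm mme pdn xetj
Hunk 5: at line 2 remove [pstmt] add [lrdxp] -> 9 lines: qdiu hqs lrdxp dckvu cigcw nnuzm mme pdn xetj
Hunk 6: at line 3 remove [cigcw] add [roswi,zfyrf,jlvj] -> 11 lines: qdiu hqs lrdxp dckvu roswi zfyrf jlvj nnuzm mme pdn xetj
Hunk 7: at line 4 remove [zfyrf,jlvj] add [qpu] -> 10 lines: qdiu hqs lrdxp dckvu roswi qpu nnuzm mme pdn xetj
Final line count: 10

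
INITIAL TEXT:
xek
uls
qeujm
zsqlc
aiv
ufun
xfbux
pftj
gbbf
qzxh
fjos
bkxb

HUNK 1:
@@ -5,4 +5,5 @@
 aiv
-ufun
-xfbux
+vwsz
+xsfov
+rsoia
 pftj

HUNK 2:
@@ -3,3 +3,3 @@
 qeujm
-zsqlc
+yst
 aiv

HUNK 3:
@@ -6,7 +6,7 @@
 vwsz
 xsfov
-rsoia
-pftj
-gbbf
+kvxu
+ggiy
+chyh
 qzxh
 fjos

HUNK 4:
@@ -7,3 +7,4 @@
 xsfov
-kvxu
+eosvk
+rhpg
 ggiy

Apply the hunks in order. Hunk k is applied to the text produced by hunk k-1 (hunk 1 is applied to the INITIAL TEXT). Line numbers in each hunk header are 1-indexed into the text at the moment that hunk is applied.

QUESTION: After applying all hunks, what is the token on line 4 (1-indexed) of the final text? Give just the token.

Hunk 1: at line 5 remove [ufun,xfbux] add [vwsz,xsfov,rsoia] -> 13 lines: xek uls qeujm zsqlc aiv vwsz xsfov rsoia pftj gbbf qzxh fjos bkxb
Hunk 2: at line 3 remove [zsqlc] add [yst] -> 13 lines: xek uls qeujm yst aiv vwsz xsfov rsoia pftj gbbf qzxh fjos bkxb
Hunk 3: at line 6 remove [rsoia,pftj,gbbf] add [kvxu,ggiy,chyh] -> 13 lines: xek uls qeujm yst aiv vwsz xsfov kvxu ggiy chyh qzxh fjos bkxb
Hunk 4: at line 7 remove [kvxu] add [eosvk,rhpg] -> 14 lines: xek uls qeujm yst aiv vwsz xsfov eosvk rhpg ggiy chyh qzxh fjos bkxb
Final line 4: yst

Answer: yst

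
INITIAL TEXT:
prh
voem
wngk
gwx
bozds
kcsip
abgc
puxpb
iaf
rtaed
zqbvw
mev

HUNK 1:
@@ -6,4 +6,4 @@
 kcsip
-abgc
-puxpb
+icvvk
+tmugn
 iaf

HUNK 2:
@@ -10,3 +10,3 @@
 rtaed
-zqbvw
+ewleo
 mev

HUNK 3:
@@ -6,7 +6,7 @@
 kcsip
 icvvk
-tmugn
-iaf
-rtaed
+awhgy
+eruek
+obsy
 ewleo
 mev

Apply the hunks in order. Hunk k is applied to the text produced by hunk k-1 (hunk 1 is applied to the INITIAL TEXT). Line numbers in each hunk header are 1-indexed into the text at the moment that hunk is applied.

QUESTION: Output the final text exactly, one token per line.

Answer: prh
voem
wngk
gwx
bozds
kcsip
icvvk
awhgy
eruek
obsy
ewleo
mev

Derivation:
Hunk 1: at line 6 remove [abgc,puxpb] add [icvvk,tmugn] -> 12 lines: prh voem wngk gwx bozds kcsip icvvk tmugn iaf rtaed zqbvw mev
Hunk 2: at line 10 remove [zqbvw] add [ewleo] -> 12 lines: prh voem wngk gwx bozds kcsip icvvk tmugn iaf rtaed ewleo mev
Hunk 3: at line 6 remove [tmugn,iaf,rtaed] add [awhgy,eruek,obsy] -> 12 lines: prh voem wngk gwx bozds kcsip icvvk awhgy eruek obsy ewleo mev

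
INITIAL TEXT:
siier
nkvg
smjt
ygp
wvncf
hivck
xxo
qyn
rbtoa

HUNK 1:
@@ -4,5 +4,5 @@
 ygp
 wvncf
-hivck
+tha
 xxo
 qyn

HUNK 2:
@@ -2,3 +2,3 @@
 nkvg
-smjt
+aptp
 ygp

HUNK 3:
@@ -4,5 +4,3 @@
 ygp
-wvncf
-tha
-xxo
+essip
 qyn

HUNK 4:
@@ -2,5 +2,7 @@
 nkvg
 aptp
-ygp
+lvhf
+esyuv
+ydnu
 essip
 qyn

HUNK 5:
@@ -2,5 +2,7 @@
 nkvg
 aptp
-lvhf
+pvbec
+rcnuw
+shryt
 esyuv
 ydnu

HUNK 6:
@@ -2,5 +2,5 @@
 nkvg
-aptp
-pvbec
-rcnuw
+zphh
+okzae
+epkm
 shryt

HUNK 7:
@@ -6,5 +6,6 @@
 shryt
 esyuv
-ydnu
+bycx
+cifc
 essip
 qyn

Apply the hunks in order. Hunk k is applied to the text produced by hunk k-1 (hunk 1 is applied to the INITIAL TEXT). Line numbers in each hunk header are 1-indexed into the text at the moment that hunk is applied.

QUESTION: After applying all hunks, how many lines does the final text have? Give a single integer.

Answer: 12

Derivation:
Hunk 1: at line 4 remove [hivck] add [tha] -> 9 lines: siier nkvg smjt ygp wvncf tha xxo qyn rbtoa
Hunk 2: at line 2 remove [smjt] add [aptp] -> 9 lines: siier nkvg aptp ygp wvncf tha xxo qyn rbtoa
Hunk 3: at line 4 remove [wvncf,tha,xxo] add [essip] -> 7 lines: siier nkvg aptp ygp essip qyn rbtoa
Hunk 4: at line 2 remove [ygp] add [lvhf,esyuv,ydnu] -> 9 lines: siier nkvg aptp lvhf esyuv ydnu essip qyn rbtoa
Hunk 5: at line 2 remove [lvhf] add [pvbec,rcnuw,shryt] -> 11 lines: siier nkvg aptp pvbec rcnuw shryt esyuv ydnu essip qyn rbtoa
Hunk 6: at line 2 remove [aptp,pvbec,rcnuw] add [zphh,okzae,epkm] -> 11 lines: siier nkvg zphh okzae epkm shryt esyuv ydnu essip qyn rbtoa
Hunk 7: at line 6 remove [ydnu] add [bycx,cifc] -> 12 lines: siier nkvg zphh okzae epkm shryt esyuv bycx cifc essip qyn rbtoa
Final line count: 12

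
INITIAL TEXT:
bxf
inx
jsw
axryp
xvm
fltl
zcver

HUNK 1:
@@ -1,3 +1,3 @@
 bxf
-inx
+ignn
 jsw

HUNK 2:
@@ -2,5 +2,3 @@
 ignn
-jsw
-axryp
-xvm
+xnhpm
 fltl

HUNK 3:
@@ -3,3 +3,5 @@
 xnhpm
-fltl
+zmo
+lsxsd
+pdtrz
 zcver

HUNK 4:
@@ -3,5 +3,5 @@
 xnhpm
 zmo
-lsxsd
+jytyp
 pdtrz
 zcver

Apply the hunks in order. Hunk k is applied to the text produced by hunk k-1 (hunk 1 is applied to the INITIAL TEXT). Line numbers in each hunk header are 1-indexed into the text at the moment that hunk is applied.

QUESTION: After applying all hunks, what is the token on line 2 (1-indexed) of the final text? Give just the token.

Answer: ignn

Derivation:
Hunk 1: at line 1 remove [inx] add [ignn] -> 7 lines: bxf ignn jsw axryp xvm fltl zcver
Hunk 2: at line 2 remove [jsw,axryp,xvm] add [xnhpm] -> 5 lines: bxf ignn xnhpm fltl zcver
Hunk 3: at line 3 remove [fltl] add [zmo,lsxsd,pdtrz] -> 7 lines: bxf ignn xnhpm zmo lsxsd pdtrz zcver
Hunk 4: at line 3 remove [lsxsd] add [jytyp] -> 7 lines: bxf ignn xnhpm zmo jytyp pdtrz zcver
Final line 2: ignn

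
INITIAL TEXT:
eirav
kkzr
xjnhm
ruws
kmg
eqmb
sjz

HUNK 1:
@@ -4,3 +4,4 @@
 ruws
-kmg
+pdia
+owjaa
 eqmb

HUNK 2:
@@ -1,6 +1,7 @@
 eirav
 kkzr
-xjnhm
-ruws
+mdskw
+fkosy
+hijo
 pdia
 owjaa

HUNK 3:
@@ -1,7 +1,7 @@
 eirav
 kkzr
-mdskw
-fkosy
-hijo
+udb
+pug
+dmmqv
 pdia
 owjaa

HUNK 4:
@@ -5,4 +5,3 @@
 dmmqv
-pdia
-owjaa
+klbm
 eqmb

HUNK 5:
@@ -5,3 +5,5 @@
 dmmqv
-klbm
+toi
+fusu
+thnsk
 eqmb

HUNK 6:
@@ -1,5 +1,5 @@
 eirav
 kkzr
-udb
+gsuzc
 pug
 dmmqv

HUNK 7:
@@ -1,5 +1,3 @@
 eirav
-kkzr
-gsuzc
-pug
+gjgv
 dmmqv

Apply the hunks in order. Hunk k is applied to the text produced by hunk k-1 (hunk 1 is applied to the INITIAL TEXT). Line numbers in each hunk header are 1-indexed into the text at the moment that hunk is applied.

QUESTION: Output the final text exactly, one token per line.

Answer: eirav
gjgv
dmmqv
toi
fusu
thnsk
eqmb
sjz

Derivation:
Hunk 1: at line 4 remove [kmg] add [pdia,owjaa] -> 8 lines: eirav kkzr xjnhm ruws pdia owjaa eqmb sjz
Hunk 2: at line 1 remove [xjnhm,ruws] add [mdskw,fkosy,hijo] -> 9 lines: eirav kkzr mdskw fkosy hijo pdia owjaa eqmb sjz
Hunk 3: at line 1 remove [mdskw,fkosy,hijo] add [udb,pug,dmmqv] -> 9 lines: eirav kkzr udb pug dmmqv pdia owjaa eqmb sjz
Hunk 4: at line 5 remove [pdia,owjaa] add [klbm] -> 8 lines: eirav kkzr udb pug dmmqv klbm eqmb sjz
Hunk 5: at line 5 remove [klbm] add [toi,fusu,thnsk] -> 10 lines: eirav kkzr udb pug dmmqv toi fusu thnsk eqmb sjz
Hunk 6: at line 1 remove [udb] add [gsuzc] -> 10 lines: eirav kkzr gsuzc pug dmmqv toi fusu thnsk eqmb sjz
Hunk 7: at line 1 remove [kkzr,gsuzc,pug] add [gjgv] -> 8 lines: eirav gjgv dmmqv toi fusu thnsk eqmb sjz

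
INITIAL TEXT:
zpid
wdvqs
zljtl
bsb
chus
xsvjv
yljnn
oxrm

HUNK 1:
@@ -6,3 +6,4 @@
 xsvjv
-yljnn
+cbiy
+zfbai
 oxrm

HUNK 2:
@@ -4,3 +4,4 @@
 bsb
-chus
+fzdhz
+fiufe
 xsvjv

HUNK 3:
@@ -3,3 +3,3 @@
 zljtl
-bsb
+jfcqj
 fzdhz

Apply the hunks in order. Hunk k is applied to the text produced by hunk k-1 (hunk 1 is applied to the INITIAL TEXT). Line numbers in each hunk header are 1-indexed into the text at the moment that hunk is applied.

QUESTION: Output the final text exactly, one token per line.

Answer: zpid
wdvqs
zljtl
jfcqj
fzdhz
fiufe
xsvjv
cbiy
zfbai
oxrm

Derivation:
Hunk 1: at line 6 remove [yljnn] add [cbiy,zfbai] -> 9 lines: zpid wdvqs zljtl bsb chus xsvjv cbiy zfbai oxrm
Hunk 2: at line 4 remove [chus] add [fzdhz,fiufe] -> 10 lines: zpid wdvqs zljtl bsb fzdhz fiufe xsvjv cbiy zfbai oxrm
Hunk 3: at line 3 remove [bsb] add [jfcqj] -> 10 lines: zpid wdvqs zljtl jfcqj fzdhz fiufe xsvjv cbiy zfbai oxrm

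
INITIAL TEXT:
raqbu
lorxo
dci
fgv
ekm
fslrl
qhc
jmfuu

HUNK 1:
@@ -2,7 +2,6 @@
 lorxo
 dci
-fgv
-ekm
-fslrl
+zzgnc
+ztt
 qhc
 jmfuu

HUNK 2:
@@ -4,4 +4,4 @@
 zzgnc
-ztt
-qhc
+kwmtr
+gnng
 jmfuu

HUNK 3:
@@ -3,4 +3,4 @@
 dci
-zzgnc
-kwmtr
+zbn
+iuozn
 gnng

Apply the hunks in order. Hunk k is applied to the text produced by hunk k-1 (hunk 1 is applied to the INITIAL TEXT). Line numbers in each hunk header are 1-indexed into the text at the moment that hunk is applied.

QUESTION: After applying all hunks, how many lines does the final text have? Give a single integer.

Hunk 1: at line 2 remove [fgv,ekm,fslrl] add [zzgnc,ztt] -> 7 lines: raqbu lorxo dci zzgnc ztt qhc jmfuu
Hunk 2: at line 4 remove [ztt,qhc] add [kwmtr,gnng] -> 7 lines: raqbu lorxo dci zzgnc kwmtr gnng jmfuu
Hunk 3: at line 3 remove [zzgnc,kwmtr] add [zbn,iuozn] -> 7 lines: raqbu lorxo dci zbn iuozn gnng jmfuu
Final line count: 7

Answer: 7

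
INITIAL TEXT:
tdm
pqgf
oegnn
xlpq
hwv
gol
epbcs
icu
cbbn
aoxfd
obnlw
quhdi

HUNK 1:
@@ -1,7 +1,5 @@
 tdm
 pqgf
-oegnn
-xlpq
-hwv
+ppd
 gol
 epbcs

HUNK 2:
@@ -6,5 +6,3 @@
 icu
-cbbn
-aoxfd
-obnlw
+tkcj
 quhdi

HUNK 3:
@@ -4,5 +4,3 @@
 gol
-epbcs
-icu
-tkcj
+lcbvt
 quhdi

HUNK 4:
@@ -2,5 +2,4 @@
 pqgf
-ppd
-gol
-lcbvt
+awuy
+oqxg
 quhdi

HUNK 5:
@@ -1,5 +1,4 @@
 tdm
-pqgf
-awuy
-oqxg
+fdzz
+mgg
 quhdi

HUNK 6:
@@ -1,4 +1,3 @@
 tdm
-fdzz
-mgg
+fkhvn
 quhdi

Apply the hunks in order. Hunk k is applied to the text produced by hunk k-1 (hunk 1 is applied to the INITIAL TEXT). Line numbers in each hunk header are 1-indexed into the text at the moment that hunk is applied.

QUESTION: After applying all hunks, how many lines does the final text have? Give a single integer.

Hunk 1: at line 1 remove [oegnn,xlpq,hwv] add [ppd] -> 10 lines: tdm pqgf ppd gol epbcs icu cbbn aoxfd obnlw quhdi
Hunk 2: at line 6 remove [cbbn,aoxfd,obnlw] add [tkcj] -> 8 lines: tdm pqgf ppd gol epbcs icu tkcj quhdi
Hunk 3: at line 4 remove [epbcs,icu,tkcj] add [lcbvt] -> 6 lines: tdm pqgf ppd gol lcbvt quhdi
Hunk 4: at line 2 remove [ppd,gol,lcbvt] add [awuy,oqxg] -> 5 lines: tdm pqgf awuy oqxg quhdi
Hunk 5: at line 1 remove [pqgf,awuy,oqxg] add [fdzz,mgg] -> 4 lines: tdm fdzz mgg quhdi
Hunk 6: at line 1 remove [fdzz,mgg] add [fkhvn] -> 3 lines: tdm fkhvn quhdi
Final line count: 3

Answer: 3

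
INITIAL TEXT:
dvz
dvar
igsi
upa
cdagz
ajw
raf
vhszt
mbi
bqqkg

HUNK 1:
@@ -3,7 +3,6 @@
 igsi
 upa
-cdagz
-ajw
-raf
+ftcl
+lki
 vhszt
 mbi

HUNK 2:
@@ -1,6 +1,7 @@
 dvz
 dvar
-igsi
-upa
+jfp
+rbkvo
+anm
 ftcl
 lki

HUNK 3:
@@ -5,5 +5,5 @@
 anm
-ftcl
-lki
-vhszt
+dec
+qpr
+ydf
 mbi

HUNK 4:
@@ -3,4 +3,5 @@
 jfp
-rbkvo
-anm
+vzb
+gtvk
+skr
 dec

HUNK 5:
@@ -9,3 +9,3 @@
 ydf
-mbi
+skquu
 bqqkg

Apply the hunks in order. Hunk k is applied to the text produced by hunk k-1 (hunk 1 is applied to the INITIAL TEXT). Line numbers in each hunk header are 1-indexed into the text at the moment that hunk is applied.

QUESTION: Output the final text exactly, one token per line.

Answer: dvz
dvar
jfp
vzb
gtvk
skr
dec
qpr
ydf
skquu
bqqkg

Derivation:
Hunk 1: at line 3 remove [cdagz,ajw,raf] add [ftcl,lki] -> 9 lines: dvz dvar igsi upa ftcl lki vhszt mbi bqqkg
Hunk 2: at line 1 remove [igsi,upa] add [jfp,rbkvo,anm] -> 10 lines: dvz dvar jfp rbkvo anm ftcl lki vhszt mbi bqqkg
Hunk 3: at line 5 remove [ftcl,lki,vhszt] add [dec,qpr,ydf] -> 10 lines: dvz dvar jfp rbkvo anm dec qpr ydf mbi bqqkg
Hunk 4: at line 3 remove [rbkvo,anm] add [vzb,gtvk,skr] -> 11 lines: dvz dvar jfp vzb gtvk skr dec qpr ydf mbi bqqkg
Hunk 5: at line 9 remove [mbi] add [skquu] -> 11 lines: dvz dvar jfp vzb gtvk skr dec qpr ydf skquu bqqkg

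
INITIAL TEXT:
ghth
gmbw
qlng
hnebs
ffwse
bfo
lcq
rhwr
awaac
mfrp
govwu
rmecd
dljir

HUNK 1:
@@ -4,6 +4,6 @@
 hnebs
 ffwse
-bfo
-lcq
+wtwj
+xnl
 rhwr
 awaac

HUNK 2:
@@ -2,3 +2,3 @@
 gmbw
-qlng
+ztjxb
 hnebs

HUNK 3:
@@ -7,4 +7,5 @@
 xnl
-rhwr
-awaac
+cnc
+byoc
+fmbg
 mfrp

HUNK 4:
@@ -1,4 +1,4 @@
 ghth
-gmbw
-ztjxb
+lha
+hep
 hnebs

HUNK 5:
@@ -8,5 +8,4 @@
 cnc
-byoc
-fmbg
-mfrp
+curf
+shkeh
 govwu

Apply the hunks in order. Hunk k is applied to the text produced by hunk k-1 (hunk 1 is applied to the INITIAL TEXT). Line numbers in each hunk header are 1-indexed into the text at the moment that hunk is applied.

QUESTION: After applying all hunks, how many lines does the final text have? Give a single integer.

Hunk 1: at line 4 remove [bfo,lcq] add [wtwj,xnl] -> 13 lines: ghth gmbw qlng hnebs ffwse wtwj xnl rhwr awaac mfrp govwu rmecd dljir
Hunk 2: at line 2 remove [qlng] add [ztjxb] -> 13 lines: ghth gmbw ztjxb hnebs ffwse wtwj xnl rhwr awaac mfrp govwu rmecd dljir
Hunk 3: at line 7 remove [rhwr,awaac] add [cnc,byoc,fmbg] -> 14 lines: ghth gmbw ztjxb hnebs ffwse wtwj xnl cnc byoc fmbg mfrp govwu rmecd dljir
Hunk 4: at line 1 remove [gmbw,ztjxb] add [lha,hep] -> 14 lines: ghth lha hep hnebs ffwse wtwj xnl cnc byoc fmbg mfrp govwu rmecd dljir
Hunk 5: at line 8 remove [byoc,fmbg,mfrp] add [curf,shkeh] -> 13 lines: ghth lha hep hnebs ffwse wtwj xnl cnc curf shkeh govwu rmecd dljir
Final line count: 13

Answer: 13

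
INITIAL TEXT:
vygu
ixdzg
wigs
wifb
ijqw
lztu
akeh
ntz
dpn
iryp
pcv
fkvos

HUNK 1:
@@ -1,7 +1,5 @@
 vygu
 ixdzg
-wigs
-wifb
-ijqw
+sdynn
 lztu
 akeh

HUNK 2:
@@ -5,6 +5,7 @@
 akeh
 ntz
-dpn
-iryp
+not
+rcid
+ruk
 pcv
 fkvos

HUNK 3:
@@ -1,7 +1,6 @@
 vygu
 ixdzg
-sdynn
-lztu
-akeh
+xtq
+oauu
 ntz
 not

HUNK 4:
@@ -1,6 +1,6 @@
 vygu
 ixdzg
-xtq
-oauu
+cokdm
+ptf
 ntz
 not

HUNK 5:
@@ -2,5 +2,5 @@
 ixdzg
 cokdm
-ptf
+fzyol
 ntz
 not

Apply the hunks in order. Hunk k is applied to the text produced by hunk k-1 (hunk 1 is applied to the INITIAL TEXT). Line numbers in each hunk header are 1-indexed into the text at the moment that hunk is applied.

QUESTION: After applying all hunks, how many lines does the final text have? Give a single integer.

Answer: 10

Derivation:
Hunk 1: at line 1 remove [wigs,wifb,ijqw] add [sdynn] -> 10 lines: vygu ixdzg sdynn lztu akeh ntz dpn iryp pcv fkvos
Hunk 2: at line 5 remove [dpn,iryp] add [not,rcid,ruk] -> 11 lines: vygu ixdzg sdynn lztu akeh ntz not rcid ruk pcv fkvos
Hunk 3: at line 1 remove [sdynn,lztu,akeh] add [xtq,oauu] -> 10 lines: vygu ixdzg xtq oauu ntz not rcid ruk pcv fkvos
Hunk 4: at line 1 remove [xtq,oauu] add [cokdm,ptf] -> 10 lines: vygu ixdzg cokdm ptf ntz not rcid ruk pcv fkvos
Hunk 5: at line 2 remove [ptf] add [fzyol] -> 10 lines: vygu ixdzg cokdm fzyol ntz not rcid ruk pcv fkvos
Final line count: 10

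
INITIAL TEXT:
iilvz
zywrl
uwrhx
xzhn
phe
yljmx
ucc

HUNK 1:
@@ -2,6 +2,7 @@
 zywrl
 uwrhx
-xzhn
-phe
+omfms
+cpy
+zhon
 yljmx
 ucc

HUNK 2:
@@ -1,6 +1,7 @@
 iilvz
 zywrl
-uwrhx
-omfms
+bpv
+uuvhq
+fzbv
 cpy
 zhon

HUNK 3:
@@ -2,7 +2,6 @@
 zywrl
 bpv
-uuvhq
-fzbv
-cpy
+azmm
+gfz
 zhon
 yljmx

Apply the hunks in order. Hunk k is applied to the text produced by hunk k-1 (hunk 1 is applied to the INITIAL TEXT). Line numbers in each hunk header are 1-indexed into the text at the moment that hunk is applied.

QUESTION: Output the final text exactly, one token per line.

Answer: iilvz
zywrl
bpv
azmm
gfz
zhon
yljmx
ucc

Derivation:
Hunk 1: at line 2 remove [xzhn,phe] add [omfms,cpy,zhon] -> 8 lines: iilvz zywrl uwrhx omfms cpy zhon yljmx ucc
Hunk 2: at line 1 remove [uwrhx,omfms] add [bpv,uuvhq,fzbv] -> 9 lines: iilvz zywrl bpv uuvhq fzbv cpy zhon yljmx ucc
Hunk 3: at line 2 remove [uuvhq,fzbv,cpy] add [azmm,gfz] -> 8 lines: iilvz zywrl bpv azmm gfz zhon yljmx ucc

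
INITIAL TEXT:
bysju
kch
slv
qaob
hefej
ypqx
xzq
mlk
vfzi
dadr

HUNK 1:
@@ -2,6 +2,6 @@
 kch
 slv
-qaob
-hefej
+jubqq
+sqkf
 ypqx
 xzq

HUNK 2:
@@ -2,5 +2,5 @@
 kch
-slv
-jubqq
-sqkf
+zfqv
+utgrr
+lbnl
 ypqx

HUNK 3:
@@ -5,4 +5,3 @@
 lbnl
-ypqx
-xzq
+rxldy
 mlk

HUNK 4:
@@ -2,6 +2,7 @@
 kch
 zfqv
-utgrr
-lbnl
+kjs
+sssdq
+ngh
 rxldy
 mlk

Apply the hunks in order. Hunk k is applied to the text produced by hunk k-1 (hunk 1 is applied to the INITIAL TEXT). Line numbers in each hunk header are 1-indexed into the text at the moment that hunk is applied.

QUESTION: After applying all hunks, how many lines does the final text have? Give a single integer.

Hunk 1: at line 2 remove [qaob,hefej] add [jubqq,sqkf] -> 10 lines: bysju kch slv jubqq sqkf ypqx xzq mlk vfzi dadr
Hunk 2: at line 2 remove [slv,jubqq,sqkf] add [zfqv,utgrr,lbnl] -> 10 lines: bysju kch zfqv utgrr lbnl ypqx xzq mlk vfzi dadr
Hunk 3: at line 5 remove [ypqx,xzq] add [rxldy] -> 9 lines: bysju kch zfqv utgrr lbnl rxldy mlk vfzi dadr
Hunk 4: at line 2 remove [utgrr,lbnl] add [kjs,sssdq,ngh] -> 10 lines: bysju kch zfqv kjs sssdq ngh rxldy mlk vfzi dadr
Final line count: 10

Answer: 10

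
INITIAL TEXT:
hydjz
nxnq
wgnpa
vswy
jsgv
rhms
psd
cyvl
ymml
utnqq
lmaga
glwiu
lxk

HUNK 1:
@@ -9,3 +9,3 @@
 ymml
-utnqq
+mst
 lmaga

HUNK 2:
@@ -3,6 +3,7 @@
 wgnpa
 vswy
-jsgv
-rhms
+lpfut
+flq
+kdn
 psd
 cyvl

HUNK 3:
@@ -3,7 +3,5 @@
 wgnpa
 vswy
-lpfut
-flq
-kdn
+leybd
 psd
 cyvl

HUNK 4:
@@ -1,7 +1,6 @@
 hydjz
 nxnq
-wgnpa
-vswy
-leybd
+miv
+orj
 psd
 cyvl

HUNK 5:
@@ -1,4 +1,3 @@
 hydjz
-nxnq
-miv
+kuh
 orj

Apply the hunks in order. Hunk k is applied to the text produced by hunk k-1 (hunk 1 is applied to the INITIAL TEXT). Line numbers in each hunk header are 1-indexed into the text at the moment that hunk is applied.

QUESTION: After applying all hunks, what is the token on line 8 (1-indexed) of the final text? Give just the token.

Hunk 1: at line 9 remove [utnqq] add [mst] -> 13 lines: hydjz nxnq wgnpa vswy jsgv rhms psd cyvl ymml mst lmaga glwiu lxk
Hunk 2: at line 3 remove [jsgv,rhms] add [lpfut,flq,kdn] -> 14 lines: hydjz nxnq wgnpa vswy lpfut flq kdn psd cyvl ymml mst lmaga glwiu lxk
Hunk 3: at line 3 remove [lpfut,flq,kdn] add [leybd] -> 12 lines: hydjz nxnq wgnpa vswy leybd psd cyvl ymml mst lmaga glwiu lxk
Hunk 4: at line 1 remove [wgnpa,vswy,leybd] add [miv,orj] -> 11 lines: hydjz nxnq miv orj psd cyvl ymml mst lmaga glwiu lxk
Hunk 5: at line 1 remove [nxnq,miv] add [kuh] -> 10 lines: hydjz kuh orj psd cyvl ymml mst lmaga glwiu lxk
Final line 8: lmaga

Answer: lmaga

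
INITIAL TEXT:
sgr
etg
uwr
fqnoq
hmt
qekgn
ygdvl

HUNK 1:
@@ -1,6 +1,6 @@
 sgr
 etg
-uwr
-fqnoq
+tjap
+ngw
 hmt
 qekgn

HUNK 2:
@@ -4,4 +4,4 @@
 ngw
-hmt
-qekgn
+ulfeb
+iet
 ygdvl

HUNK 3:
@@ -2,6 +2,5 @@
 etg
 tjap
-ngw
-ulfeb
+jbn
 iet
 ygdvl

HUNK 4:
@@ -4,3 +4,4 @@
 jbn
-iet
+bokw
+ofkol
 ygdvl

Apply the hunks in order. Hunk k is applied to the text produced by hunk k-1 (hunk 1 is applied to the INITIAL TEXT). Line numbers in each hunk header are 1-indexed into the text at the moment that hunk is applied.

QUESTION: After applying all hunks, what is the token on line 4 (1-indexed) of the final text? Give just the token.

Answer: jbn

Derivation:
Hunk 1: at line 1 remove [uwr,fqnoq] add [tjap,ngw] -> 7 lines: sgr etg tjap ngw hmt qekgn ygdvl
Hunk 2: at line 4 remove [hmt,qekgn] add [ulfeb,iet] -> 7 lines: sgr etg tjap ngw ulfeb iet ygdvl
Hunk 3: at line 2 remove [ngw,ulfeb] add [jbn] -> 6 lines: sgr etg tjap jbn iet ygdvl
Hunk 4: at line 4 remove [iet] add [bokw,ofkol] -> 7 lines: sgr etg tjap jbn bokw ofkol ygdvl
Final line 4: jbn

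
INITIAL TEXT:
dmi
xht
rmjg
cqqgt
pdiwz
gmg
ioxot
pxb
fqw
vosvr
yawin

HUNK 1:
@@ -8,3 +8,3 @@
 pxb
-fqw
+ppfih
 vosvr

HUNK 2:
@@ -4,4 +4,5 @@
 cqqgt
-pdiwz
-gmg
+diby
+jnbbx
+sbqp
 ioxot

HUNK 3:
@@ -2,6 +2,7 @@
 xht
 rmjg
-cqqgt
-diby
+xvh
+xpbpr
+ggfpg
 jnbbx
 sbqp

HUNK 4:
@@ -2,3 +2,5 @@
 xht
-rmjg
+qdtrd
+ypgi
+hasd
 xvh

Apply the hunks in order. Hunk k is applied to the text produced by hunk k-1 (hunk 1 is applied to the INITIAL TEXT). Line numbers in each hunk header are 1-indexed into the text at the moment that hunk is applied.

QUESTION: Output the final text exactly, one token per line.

Answer: dmi
xht
qdtrd
ypgi
hasd
xvh
xpbpr
ggfpg
jnbbx
sbqp
ioxot
pxb
ppfih
vosvr
yawin

Derivation:
Hunk 1: at line 8 remove [fqw] add [ppfih] -> 11 lines: dmi xht rmjg cqqgt pdiwz gmg ioxot pxb ppfih vosvr yawin
Hunk 2: at line 4 remove [pdiwz,gmg] add [diby,jnbbx,sbqp] -> 12 lines: dmi xht rmjg cqqgt diby jnbbx sbqp ioxot pxb ppfih vosvr yawin
Hunk 3: at line 2 remove [cqqgt,diby] add [xvh,xpbpr,ggfpg] -> 13 lines: dmi xht rmjg xvh xpbpr ggfpg jnbbx sbqp ioxot pxb ppfih vosvr yawin
Hunk 4: at line 2 remove [rmjg] add [qdtrd,ypgi,hasd] -> 15 lines: dmi xht qdtrd ypgi hasd xvh xpbpr ggfpg jnbbx sbqp ioxot pxb ppfih vosvr yawin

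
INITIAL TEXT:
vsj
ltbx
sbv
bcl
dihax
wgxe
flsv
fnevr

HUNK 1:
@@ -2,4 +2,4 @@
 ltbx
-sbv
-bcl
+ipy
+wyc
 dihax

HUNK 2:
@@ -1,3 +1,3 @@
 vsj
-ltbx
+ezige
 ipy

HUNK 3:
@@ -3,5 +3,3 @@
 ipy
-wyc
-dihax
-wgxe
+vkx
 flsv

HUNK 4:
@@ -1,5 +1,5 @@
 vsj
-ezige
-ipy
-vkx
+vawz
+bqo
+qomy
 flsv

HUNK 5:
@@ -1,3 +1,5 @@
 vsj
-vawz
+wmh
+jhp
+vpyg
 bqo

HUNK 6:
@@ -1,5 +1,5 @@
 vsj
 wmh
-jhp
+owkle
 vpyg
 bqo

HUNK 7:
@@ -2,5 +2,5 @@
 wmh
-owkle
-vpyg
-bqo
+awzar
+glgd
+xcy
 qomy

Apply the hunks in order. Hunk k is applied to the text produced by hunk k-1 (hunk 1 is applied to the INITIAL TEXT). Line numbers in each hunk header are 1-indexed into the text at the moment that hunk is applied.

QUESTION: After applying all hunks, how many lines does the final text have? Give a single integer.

Answer: 8

Derivation:
Hunk 1: at line 2 remove [sbv,bcl] add [ipy,wyc] -> 8 lines: vsj ltbx ipy wyc dihax wgxe flsv fnevr
Hunk 2: at line 1 remove [ltbx] add [ezige] -> 8 lines: vsj ezige ipy wyc dihax wgxe flsv fnevr
Hunk 3: at line 3 remove [wyc,dihax,wgxe] add [vkx] -> 6 lines: vsj ezige ipy vkx flsv fnevr
Hunk 4: at line 1 remove [ezige,ipy,vkx] add [vawz,bqo,qomy] -> 6 lines: vsj vawz bqo qomy flsv fnevr
Hunk 5: at line 1 remove [vawz] add [wmh,jhp,vpyg] -> 8 lines: vsj wmh jhp vpyg bqo qomy flsv fnevr
Hunk 6: at line 1 remove [jhp] add [owkle] -> 8 lines: vsj wmh owkle vpyg bqo qomy flsv fnevr
Hunk 7: at line 2 remove [owkle,vpyg,bqo] add [awzar,glgd,xcy] -> 8 lines: vsj wmh awzar glgd xcy qomy flsv fnevr
Final line count: 8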